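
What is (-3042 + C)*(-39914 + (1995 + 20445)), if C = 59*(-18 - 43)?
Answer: 116044834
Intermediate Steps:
C = -3599 (C = 59*(-61) = -3599)
(-3042 + C)*(-39914 + (1995 + 20445)) = (-3042 - 3599)*(-39914 + (1995 + 20445)) = -6641*(-39914 + 22440) = -6641*(-17474) = 116044834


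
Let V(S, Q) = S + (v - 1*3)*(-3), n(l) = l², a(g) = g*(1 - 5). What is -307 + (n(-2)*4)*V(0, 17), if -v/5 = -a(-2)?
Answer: -2083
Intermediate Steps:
a(g) = -4*g (a(g) = g*(-4) = -4*g)
v = 40 (v = -(-5)*(-4*(-2)) = -(-5)*8 = -5*(-8) = 40)
V(S, Q) = -111 + S (V(S, Q) = S + (40 - 1*3)*(-3) = S + (40 - 3)*(-3) = S + 37*(-3) = S - 111 = -111 + S)
-307 + (n(-2)*4)*V(0, 17) = -307 + ((-2)²*4)*(-111 + 0) = -307 + (4*4)*(-111) = -307 + 16*(-111) = -307 - 1776 = -2083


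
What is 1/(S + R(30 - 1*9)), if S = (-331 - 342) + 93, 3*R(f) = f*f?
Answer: -1/433 ≈ -0.0023095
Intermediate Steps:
R(f) = f**2/3 (R(f) = (f*f)/3 = f**2/3)
S = -580 (S = -673 + 93 = -580)
1/(S + R(30 - 1*9)) = 1/(-580 + (30 - 1*9)**2/3) = 1/(-580 + (30 - 9)**2/3) = 1/(-580 + (1/3)*21**2) = 1/(-580 + (1/3)*441) = 1/(-580 + 147) = 1/(-433) = -1/433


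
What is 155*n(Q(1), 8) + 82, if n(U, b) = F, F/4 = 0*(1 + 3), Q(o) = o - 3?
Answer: 82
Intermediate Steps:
Q(o) = -3 + o
F = 0 (F = 4*(0*(1 + 3)) = 4*(0*4) = 4*0 = 0)
n(U, b) = 0
155*n(Q(1), 8) + 82 = 155*0 + 82 = 0 + 82 = 82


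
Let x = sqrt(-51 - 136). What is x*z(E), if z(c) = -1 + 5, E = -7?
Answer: 4*I*sqrt(187) ≈ 54.699*I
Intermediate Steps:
x = I*sqrt(187) (x = sqrt(-187) = I*sqrt(187) ≈ 13.675*I)
z(c) = 4
x*z(E) = (I*sqrt(187))*4 = 4*I*sqrt(187)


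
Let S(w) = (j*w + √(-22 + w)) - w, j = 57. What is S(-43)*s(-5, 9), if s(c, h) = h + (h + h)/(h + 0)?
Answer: -26488 + 11*I*√65 ≈ -26488.0 + 88.685*I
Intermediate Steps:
s(c, h) = 2 + h (s(c, h) = h + (2*h)/h = h + 2 = 2 + h)
S(w) = √(-22 + w) + 56*w (S(w) = (57*w + √(-22 + w)) - w = (√(-22 + w) + 57*w) - w = √(-22 + w) + 56*w)
S(-43)*s(-5, 9) = (√(-22 - 43) + 56*(-43))*(2 + 9) = (√(-65) - 2408)*11 = (I*√65 - 2408)*11 = (-2408 + I*√65)*11 = -26488 + 11*I*√65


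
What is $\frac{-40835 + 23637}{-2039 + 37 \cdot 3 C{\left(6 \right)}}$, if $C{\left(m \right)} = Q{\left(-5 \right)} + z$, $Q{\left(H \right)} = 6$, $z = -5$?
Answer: $\frac{8599}{964} \approx 8.9201$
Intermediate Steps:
$C{\left(m \right)} = 1$ ($C{\left(m \right)} = 6 - 5 = 1$)
$\frac{-40835 + 23637}{-2039 + 37 \cdot 3 C{\left(6 \right)}} = \frac{-40835 + 23637}{-2039 + 37 \cdot 3 \cdot 1} = - \frac{17198}{-2039 + 111 \cdot 1} = - \frac{17198}{-2039 + 111} = - \frac{17198}{-1928} = \left(-17198\right) \left(- \frac{1}{1928}\right) = \frac{8599}{964}$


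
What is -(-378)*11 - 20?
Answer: 4138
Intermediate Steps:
-(-378)*11 - 20 = -126*(-33) - 20 = 4158 - 20 = 4138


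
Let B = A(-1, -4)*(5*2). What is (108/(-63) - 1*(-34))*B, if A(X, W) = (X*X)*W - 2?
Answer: -13560/7 ≈ -1937.1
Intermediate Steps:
A(X, W) = -2 + W*X**2 (A(X, W) = X**2*W - 2 = W*X**2 - 2 = -2 + W*X**2)
B = -60 (B = (-2 - 4*(-1)**2)*(5*2) = (-2 - 4*1)*10 = (-2 - 4)*10 = -6*10 = -60)
(108/(-63) - 1*(-34))*B = (108/(-63) - 1*(-34))*(-60) = (108*(-1/63) + 34)*(-60) = (-12/7 + 34)*(-60) = (226/7)*(-60) = -13560/7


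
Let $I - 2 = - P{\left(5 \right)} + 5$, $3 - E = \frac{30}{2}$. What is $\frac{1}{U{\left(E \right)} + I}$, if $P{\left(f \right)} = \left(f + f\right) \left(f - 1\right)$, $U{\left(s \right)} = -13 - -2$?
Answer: $- \frac{1}{44} \approx -0.022727$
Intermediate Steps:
$E = -12$ ($E = 3 - \frac{30}{2} = 3 - 30 \cdot \frac{1}{2} = 3 - 15 = -12$)
$U{\left(s \right)} = -11$ ($U{\left(s \right)} = -13 + 2 = -11$)
$P{\left(f \right)} = 2 f \left(-1 + f\right)$
$I = -33$ ($I = 2 + \left(- 2 \cdot 5 \left(-1 + 5\right) + 5\right) = 2 + \left(- 2 \cdot 5 \cdot 4 + 5\right) = 2 + \left(\left(-1\right) 40 + 5\right) = 2 + \left(-40 + 5\right) = 2 - 35 = -33$)
$\frac{1}{U{\left(E \right)} + I} = \frac{1}{-11 - 33} = \frac{1}{-44} = - \frac{1}{44}$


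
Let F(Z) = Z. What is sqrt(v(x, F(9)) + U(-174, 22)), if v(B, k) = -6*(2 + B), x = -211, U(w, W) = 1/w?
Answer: 17*sqrt(131370)/174 ≈ 35.412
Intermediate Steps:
v(B, k) = -12 - 6*B
sqrt(v(x, F(9)) + U(-174, 22)) = sqrt((-12 - 6*(-211)) + 1/(-174)) = sqrt((-12 + 1266) - 1/174) = sqrt(1254 - 1/174) = sqrt(218195/174) = 17*sqrt(131370)/174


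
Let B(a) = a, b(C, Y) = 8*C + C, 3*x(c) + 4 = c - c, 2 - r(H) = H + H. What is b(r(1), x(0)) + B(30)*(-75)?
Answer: -2250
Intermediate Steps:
r(H) = 2 - 2*H (r(H) = 2 - (H + H) = 2 - 2*H)
x(c) = -4/3 (x(c) = -4/3 + (c - c)/3 = -4/3 + (1/3)*0 = -4/3 + 0 = -4/3)
b(C, Y) = 9*C
b(r(1), x(0)) + B(30)*(-75) = 9*(2 - 2*1) + 30*(-75) = 9*(2 - 2) - 2250 = 9*0 - 2250 = 0 - 2250 = -2250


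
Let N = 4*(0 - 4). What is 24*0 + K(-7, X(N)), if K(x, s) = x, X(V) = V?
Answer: -7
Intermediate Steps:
N = -16 (N = 4*(-4) = -16)
24*0 + K(-7, X(N)) = 24*0 - 7 = 0 - 7 = -7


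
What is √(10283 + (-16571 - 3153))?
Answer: 3*I*√1049 ≈ 97.165*I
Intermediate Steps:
√(10283 + (-16571 - 3153)) = √(10283 - 19724) = √(-9441) = 3*I*√1049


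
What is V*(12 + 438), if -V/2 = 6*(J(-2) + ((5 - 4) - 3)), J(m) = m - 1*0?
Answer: 21600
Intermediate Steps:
J(m) = m (J(m) = m + 0 = m)
V = 48 (V = -12*(-2 + ((5 - 4) - 3)) = -12*(-2 + (1 - 3)) = -12*(-2 - 2) = -12*(-4) = -2*(-24) = 48)
V*(12 + 438) = 48*(12 + 438) = 48*450 = 21600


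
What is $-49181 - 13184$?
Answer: $-62365$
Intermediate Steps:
$-49181 - 13184 = -62365$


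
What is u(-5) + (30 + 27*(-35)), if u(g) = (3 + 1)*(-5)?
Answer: -935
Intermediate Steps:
u(g) = -20 (u(g) = 4*(-5) = -20)
u(-5) + (30 + 27*(-35)) = -20 + (30 + 27*(-35)) = -20 + (30 - 945) = -20 - 915 = -935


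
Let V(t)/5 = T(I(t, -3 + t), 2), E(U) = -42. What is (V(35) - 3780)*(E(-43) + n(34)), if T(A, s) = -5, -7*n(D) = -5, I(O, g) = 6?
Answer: 1099645/7 ≈ 1.5709e+5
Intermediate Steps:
n(D) = 5/7 (n(D) = -1/7*(-5) = 5/7)
V(t) = -25 (V(t) = 5*(-5) = -25)
(V(35) - 3780)*(E(-43) + n(34)) = (-25 - 3780)*(-42 + 5/7) = -3805*(-289/7) = 1099645/7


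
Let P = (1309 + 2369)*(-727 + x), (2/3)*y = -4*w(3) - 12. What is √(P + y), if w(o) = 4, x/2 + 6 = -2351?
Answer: 6*I*√555890 ≈ 4473.5*I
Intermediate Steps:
x = -4714 (x = -12 + 2*(-2351) = -12 - 4702 = -4714)
y = -42 (y = 3*(-4*4 - 12)/2 = 3*(-16 - 12)/2 = (3/2)*(-28) = -42)
P = -20011998 (P = (1309 + 2369)*(-727 - 4714) = 3678*(-5441) = -20011998)
√(P + y) = √(-20011998 - 42) = √(-20012040) = 6*I*√555890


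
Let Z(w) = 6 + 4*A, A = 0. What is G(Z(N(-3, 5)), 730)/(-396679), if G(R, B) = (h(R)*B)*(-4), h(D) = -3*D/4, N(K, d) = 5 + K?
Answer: -13140/396679 ≈ -0.033125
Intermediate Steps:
h(D) = -3*D/4 (h(D) = -3*D*(¼) = -3*D/4)
Z(w) = 6 (Z(w) = 6 + 4*0 = 6 + 0 = 6)
G(R, B) = 3*B*R (G(R, B) = ((-3*R/4)*B)*(-4) = -3*B*R/4*(-4) = 3*B*R)
G(Z(N(-3, 5)), 730)/(-396679) = (3*730*6)/(-396679) = 13140*(-1/396679) = -13140/396679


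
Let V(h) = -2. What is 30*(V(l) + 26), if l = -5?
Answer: 720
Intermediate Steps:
30*(V(l) + 26) = 30*(-2 + 26) = 30*24 = 720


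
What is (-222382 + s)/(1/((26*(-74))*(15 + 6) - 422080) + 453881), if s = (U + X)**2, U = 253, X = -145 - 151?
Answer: -101992983972/209912700403 ≈ -0.48588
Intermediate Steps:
X = -296
s = 1849 (s = (253 - 296)**2 = (-43)**2 = 1849)
(-222382 + s)/(1/((26*(-74))*(15 + 6) - 422080) + 453881) = (-222382 + 1849)/(1/((26*(-74))*(15 + 6) - 422080) + 453881) = -220533/(1/(-1924*21 - 422080) + 453881) = -220533/(1/(-40404 - 422080) + 453881) = -220533/(1/(-462484) + 453881) = -220533/(-1/462484 + 453881) = -220533/209912700403/462484 = -220533*462484/209912700403 = -101992983972/209912700403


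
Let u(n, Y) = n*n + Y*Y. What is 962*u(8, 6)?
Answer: 96200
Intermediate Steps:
u(n, Y) = Y² + n² (u(n, Y) = n² + Y² = Y² + n²)
962*u(8, 6) = 962*(6² + 8²) = 962*(36 + 64) = 962*100 = 96200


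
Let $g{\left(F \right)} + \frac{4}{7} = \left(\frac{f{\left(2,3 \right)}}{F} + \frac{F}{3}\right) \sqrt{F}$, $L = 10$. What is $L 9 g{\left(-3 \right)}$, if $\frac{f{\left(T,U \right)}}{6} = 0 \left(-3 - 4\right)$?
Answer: $- \frac{360}{7} - 90 i \sqrt{3} \approx -51.429 - 155.88 i$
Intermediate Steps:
$f{\left(T,U \right)} = 0$ ($f{\left(T,U \right)} = 6 \cdot 0 \left(-3 - 4\right) = 6 \cdot 0 \left(-7\right) = 6 \cdot 0 = 0$)
$g{\left(F \right)} = - \frac{4}{7} + \frac{F^{\frac{3}{2}}}{3}$ ($g{\left(F \right)} = - \frac{4}{7} + \left(\frac{0}{F} + \frac{F}{3}\right) \sqrt{F} = - \frac{4}{7} + \left(0 + F \frac{1}{3}\right) \sqrt{F} = - \frac{4}{7} + \left(0 + \frac{F}{3}\right) \sqrt{F} = - \frac{4}{7} + \frac{F}{3} \sqrt{F} = - \frac{4}{7} + \frac{F^{\frac{3}{2}}}{3}$)
$L 9 g{\left(-3 \right)} = 10 \cdot 9 \left(- \frac{4}{7} + \frac{\left(-3\right)^{\frac{3}{2}}}{3}\right) = 90 \left(- \frac{4}{7} + \frac{\left(-3\right) i \sqrt{3}}{3}\right) = 90 \left(- \frac{4}{7} - i \sqrt{3}\right) = - \frac{360}{7} - 90 i \sqrt{3}$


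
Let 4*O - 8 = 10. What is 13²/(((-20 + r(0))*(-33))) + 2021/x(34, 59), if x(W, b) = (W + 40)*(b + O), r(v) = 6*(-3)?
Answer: 3328465/5892546 ≈ 0.56486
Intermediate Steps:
O = 9/2 (O = 2 + (¼)*10 = 2 + 5/2 = 9/2 ≈ 4.5000)
r(v) = -18
x(W, b) = (40 + W)*(9/2 + b) (x(W, b) = (W + 40)*(b + 9/2) = (40 + W)*(9/2 + b))
13²/(((-20 + r(0))*(-33))) + 2021/x(34, 59) = 13²/(((-20 - 18)*(-33))) + 2021/(180 + 40*59 + (9/2)*34 + 34*59) = 169/((-38*(-33))) + 2021/(180 + 2360 + 153 + 2006) = 169/1254 + 2021/4699 = 3328465/5892546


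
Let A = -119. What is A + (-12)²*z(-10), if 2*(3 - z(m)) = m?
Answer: 1033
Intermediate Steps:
z(m) = 3 - m/2
A + (-12)²*z(-10) = -119 + (-12)²*(3 - ½*(-10)) = -119 + 144*(3 + 5) = -119 + 144*8 = -119 + 1152 = 1033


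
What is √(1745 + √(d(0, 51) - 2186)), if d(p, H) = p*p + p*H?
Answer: √(1745 + I*√2186) ≈ 41.777 + 0.5596*I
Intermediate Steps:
d(p, H) = p² + H*p
√(1745 + √(d(0, 51) - 2186)) = √(1745 + √(0*(51 + 0) - 2186)) = √(1745 + √(0*51 - 2186)) = √(1745 + √(0 - 2186)) = √(1745 + √(-2186)) = √(1745 + I*√2186)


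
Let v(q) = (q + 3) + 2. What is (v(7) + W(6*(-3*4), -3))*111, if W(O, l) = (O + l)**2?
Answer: 625707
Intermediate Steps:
v(q) = 5 + q (v(q) = (3 + q) + 2 = 5 + q)
(v(7) + W(6*(-3*4), -3))*111 = ((5 + 7) + (6*(-3*4) - 3)**2)*111 = (12 + (6*(-12) - 3)**2)*111 = (12 + (-72 - 3)**2)*111 = (12 + (-75)**2)*111 = (12 + 5625)*111 = 5637*111 = 625707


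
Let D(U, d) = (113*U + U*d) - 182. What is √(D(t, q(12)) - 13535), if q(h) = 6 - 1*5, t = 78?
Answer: 5*I*√193 ≈ 69.462*I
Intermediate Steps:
q(h) = 1 (q(h) = 6 - 5 = 1)
D(U, d) = -182 + 113*U + U*d
√(D(t, q(12)) - 13535) = √((-182 + 113*78 + 78*1) - 13535) = √((-182 + 8814 + 78) - 13535) = √(8710 - 13535) = √(-4825) = 5*I*√193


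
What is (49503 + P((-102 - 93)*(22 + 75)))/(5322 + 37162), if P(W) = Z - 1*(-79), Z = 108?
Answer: 24845/21242 ≈ 1.1696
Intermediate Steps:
P(W) = 187 (P(W) = 108 - 1*(-79) = 108 + 79 = 187)
(49503 + P((-102 - 93)*(22 + 75)))/(5322 + 37162) = (49503 + 187)/(5322 + 37162) = 49690/42484 = 49690*(1/42484) = 24845/21242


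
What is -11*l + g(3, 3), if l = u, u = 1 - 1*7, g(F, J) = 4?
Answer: 70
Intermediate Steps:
u = -6 (u = 1 - 7 = -6)
l = -6
-11*l + g(3, 3) = -11*(-6) + 4 = 66 + 4 = 70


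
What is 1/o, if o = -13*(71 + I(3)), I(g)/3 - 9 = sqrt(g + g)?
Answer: -49/62075 + 3*sqrt(6)/124150 ≈ -0.00073018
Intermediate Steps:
I(g) = 27 + 3*sqrt(2)*sqrt(g) (I(g) = 27 + 3*sqrt(g + g) = 27 + 3*sqrt(2*g) = 27 + 3*(sqrt(2)*sqrt(g)) = 27 + 3*sqrt(2)*sqrt(g))
o = -1274 - 39*sqrt(6) (o = -13*(71 + (27 + 3*sqrt(2)*sqrt(3))) = -13*(71 + (27 + 3*sqrt(6))) = -13*(98 + 3*sqrt(6)) = -1274 - 39*sqrt(6) ≈ -1369.5)
1/o = 1/(-1274 - 39*sqrt(6))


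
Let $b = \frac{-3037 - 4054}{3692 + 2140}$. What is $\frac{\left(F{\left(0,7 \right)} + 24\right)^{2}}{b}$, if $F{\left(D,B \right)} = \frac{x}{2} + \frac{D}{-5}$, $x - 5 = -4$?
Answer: $- \frac{500094}{1013} \approx -493.68$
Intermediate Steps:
$x = 1$ ($x = 5 - 4 = 1$)
$F{\left(D,B \right)} = \frac{1}{2} - \frac{D}{5}$ ($F{\left(D,B \right)} = 1 \cdot \frac{1}{2} + \frac{D}{-5} = 1 \cdot \frac{1}{2} + D \left(- \frac{1}{5}\right) = \frac{1}{2} - \frac{D}{5}$)
$b = - \frac{7091}{5832} \approx -1.2159$
$\frac{\left(F{\left(0,7 \right)} + 24\right)^{2}}{b} = \frac{\left(\left(\frac{1}{2} - 0\right) + 24\right)^{2}}{- \frac{7091}{5832}} = \left(\left(\frac{1}{2} + 0\right) + 24\right)^{2} \left(- \frac{5832}{7091}\right) = \left(\frac{1}{2} + 24\right)^{2} \left(- \frac{5832}{7091}\right) = \left(\frac{49}{2}\right)^{2} \left(- \frac{5832}{7091}\right) = \frac{2401}{4} \left(- \frac{5832}{7091}\right) = - \frac{500094}{1013}$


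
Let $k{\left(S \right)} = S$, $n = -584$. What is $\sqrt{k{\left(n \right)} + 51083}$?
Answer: $3 \sqrt{5611} \approx 224.72$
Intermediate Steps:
$\sqrt{k{\left(n \right)} + 51083} = \sqrt{-584 + 51083} = \sqrt{50499} = 3 \sqrt{5611}$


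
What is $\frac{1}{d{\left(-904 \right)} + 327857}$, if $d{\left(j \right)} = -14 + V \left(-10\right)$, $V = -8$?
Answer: $\frac{1}{327923} \approx 3.0495 \cdot 10^{-6}$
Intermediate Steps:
$d{\left(j \right)} = 66$ ($d{\left(j \right)} = -14 - -80 = -14 + 80 = 66$)
$\frac{1}{d{\left(-904 \right)} + 327857} = \frac{1}{66 + 327857} = \frac{1}{327923}$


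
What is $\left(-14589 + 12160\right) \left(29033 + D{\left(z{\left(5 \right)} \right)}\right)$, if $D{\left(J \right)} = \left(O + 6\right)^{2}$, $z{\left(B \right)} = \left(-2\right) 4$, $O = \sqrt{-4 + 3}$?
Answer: $-70606172 - 29148 i \approx -7.0606 \cdot 10^{7} - 29148.0 i$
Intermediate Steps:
$O = i$ ($O = \sqrt{-1} = i \approx 1.0 i$)
$z{\left(B \right)} = -8$
$D{\left(J \right)} = \left(6 + i\right)^{2}$ ($D{\left(J \right)} = \left(i + 6\right)^{2} = \left(6 + i\right)^{2}$)
$\left(-14589 + 12160\right) \left(29033 + D{\left(z{\left(5 \right)} \right)}\right) = \left(-14589 + 12160\right) \left(29033 + \left(6 + i\right)^{2}\right) = - 2429 \left(29033 + \left(6 + i\right)^{2}\right) = -70521157 - 2429 \left(6 + i\right)^{2}$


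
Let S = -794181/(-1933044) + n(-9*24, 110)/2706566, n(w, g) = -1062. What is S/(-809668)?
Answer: -6066244067/11966415397414768 ≈ -5.0694e-7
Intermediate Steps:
S = 6066244067/14779410076 (S = -794181/(-1933044) - 1062/2706566 = -794181*(-1/1933044) - 1062*1/2706566 = 264727/644348 - 9/22937 = 6066244067/14779410076 ≈ 0.41045)
S/(-809668) = (6066244067/14779410076)/(-809668) = (6066244067/14779410076)*(-1/809668) = -6066244067/11966415397414768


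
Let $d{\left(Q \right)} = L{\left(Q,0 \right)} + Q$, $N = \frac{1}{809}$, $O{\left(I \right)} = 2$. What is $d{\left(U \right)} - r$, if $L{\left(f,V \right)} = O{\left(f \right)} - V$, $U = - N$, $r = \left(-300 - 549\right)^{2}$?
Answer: $- \frac{583126392}{809} \approx -7.208 \cdot 10^{5}$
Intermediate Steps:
$N = \frac{1}{809} \approx 0.0012361$
$r = 720801$ ($r = \left(-849\right)^{2} = 720801$)
$U = - \frac{1}{809}$ ($U = \left(-1\right) \frac{1}{809} = - \frac{1}{809} \approx -0.0012361$)
$L{\left(f,V \right)} = 2 - V$
$d{\left(Q \right)} = 2 + Q$ ($d{\left(Q \right)} = \left(2 - 0\right) + Q = \left(2 + 0\right) + Q = 2 + Q$)
$d{\left(U \right)} - r = \left(2 - \frac{1}{809}\right) - 720801 = \frac{1617}{809} - 720801 = - \frac{583126392}{809}$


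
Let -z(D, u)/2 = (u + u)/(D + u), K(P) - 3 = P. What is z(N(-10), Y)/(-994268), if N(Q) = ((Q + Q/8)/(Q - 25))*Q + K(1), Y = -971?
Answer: 13594/3376285561 ≈ 4.0263e-6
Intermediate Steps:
K(P) = 3 + P
N(Q) = 4 + 9*Q²/(8*(-25 + Q)) (N(Q) = ((Q + Q/8)/(Q - 25))*Q + (3 + 1) = ((Q + Q*(⅛))/(-25 + Q))*Q + 4 = ((Q + Q/8)/(-25 + Q))*Q + 4 = ((9*Q/8)/(-25 + Q))*Q + 4 = (9*Q/(8*(-25 + Q)))*Q + 4 = 9*Q²/(8*(-25 + Q)) + 4 = 4 + 9*Q²/(8*(-25 + Q)))
z(D, u) = -4*u/(D + u) (z(D, u) = -2*(u + u)/(D + u) = -2*2*u/(D + u) = -4*u/(D + u))
z(N(-10), Y)/(-994268) = -4*(-971)/((-800 + 9*(-10)² + 32*(-10))/(8*(-25 - 10)) - 971)/(-994268) = -4*(-971)/((⅛)*(-800 + 9*100 - 320)/(-35) - 971)*(-1/994268) = -4*(-971)/((⅛)*(-1/35)*(-800 + 900 - 320) - 971)*(-1/994268) = -4*(-971)/((⅛)*(-1/35)*(-220) - 971)*(-1/994268) = -4*(-971)/(11/14 - 971)*(-1/994268) = -4*(-971)/(-13583/14)*(-1/994268) = -4*(-971)*(-14/13583)*(-1/994268) = -54376/13583*(-1/994268) = 13594/3376285561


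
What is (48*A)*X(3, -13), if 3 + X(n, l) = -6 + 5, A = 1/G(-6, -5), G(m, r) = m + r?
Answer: 192/11 ≈ 17.455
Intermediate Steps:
A = -1/11 (A = 1/(-6 - 5) = 1/(-11) = -1/11 ≈ -0.090909)
X(n, l) = -4 (X(n, l) = -3 + (-6 + 5) = -3 - 1 = -4)
(48*A)*X(3, -13) = (48*(-1/11))*(-4) = -48/11*(-4) = 192/11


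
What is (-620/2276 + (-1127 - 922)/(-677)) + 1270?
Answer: 490281456/385213 ≈ 1272.8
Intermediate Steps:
(-620/2276 + (-1127 - 922)/(-677)) + 1270 = (-620*1/2276 - 2049*(-1/677)) + 1270 = (-155/569 + 2049/677) + 1270 = 1060946/385213 + 1270 = 490281456/385213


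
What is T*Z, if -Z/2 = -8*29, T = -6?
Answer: -2784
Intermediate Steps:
Z = 464 (Z = -(-16)*29 = -2*(-232) = 464)
T*Z = -6*464 = -2784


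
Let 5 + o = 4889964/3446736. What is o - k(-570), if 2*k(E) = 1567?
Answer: -226071781/287228 ≈ -787.08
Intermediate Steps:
k(E) = 1567/2 (k(E) = (½)*1567 = 1567/2)
o = -1028643/287228 (o = -5 + 4889964/3446736 = -5 + 4889964*(1/3446736) = -5 + 407497/287228 = -1028643/287228 ≈ -3.5813)
o - k(-570) = -1028643/287228 - 1*1567/2 = -1028643/287228 - 1567/2 = -226071781/287228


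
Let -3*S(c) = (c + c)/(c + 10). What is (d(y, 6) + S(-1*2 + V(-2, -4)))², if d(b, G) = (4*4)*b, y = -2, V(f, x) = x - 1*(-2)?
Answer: 80656/81 ≈ 995.75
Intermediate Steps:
V(f, x) = 2 + x (V(f, x) = x + 2 = 2 + x)
d(b, G) = 16*b
S(c) = -2*c/(3*(10 + c)) (S(c) = -(c + c)/(3*(c + 10)) = -2*c/(3*(10 + c)))
(d(y, 6) + S(-1*2 + V(-2, -4)))² = (16*(-2) - 2*(-1*2 + (2 - 4))/(30 + 3*(-1*2 + (2 - 4))))² = (-32 - 2*(-2 - 2)/(30 + 3*(-2 - 2)))² = (-32 - 2*(-4)/(30 + 3*(-4)))² = (-32 - 2*(-4)/(30 - 12))² = (-32 - 2*(-4)/18)² = (-32 - 2*(-4)*1/18)² = (-32 + 4/9)² = (-284/9)² = 80656/81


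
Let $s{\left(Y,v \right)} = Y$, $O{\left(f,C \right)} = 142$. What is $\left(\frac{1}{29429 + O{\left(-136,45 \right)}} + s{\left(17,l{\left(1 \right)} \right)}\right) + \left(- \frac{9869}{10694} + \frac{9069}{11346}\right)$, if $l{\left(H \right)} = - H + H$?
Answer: $\frac{5046030982237}{298997615067} \approx 16.876$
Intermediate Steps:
$l{\left(H \right)} = 0$
$\left(\frac{1}{29429 + O{\left(-136,45 \right)}} + s{\left(17,l{\left(1 \right)} \right)}\right) + \left(- \frac{9869}{10694} + \frac{9069}{11346}\right) = \left(\frac{1}{29429 + 142} + 17\right) + \left(- \frac{9869}{10694} + \frac{9069}{11346}\right) = \left(\frac{1}{29571} + 17\right) + \left(\left(-9869\right) \frac{1}{10694} + 9069 \cdot \frac{1}{11346}\right) = \left(\frac{1}{29571} + 17\right) + \left(- \frac{9869}{10694} + \frac{3023}{3782}\right) = \frac{502708}{29571} - \frac{1249149}{10111177} = \frac{5046030982237}{298997615067}$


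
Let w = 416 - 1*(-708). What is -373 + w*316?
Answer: 354811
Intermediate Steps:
w = 1124 (w = 416 + 708 = 1124)
-373 + w*316 = -373 + 1124*316 = -373 + 355184 = 354811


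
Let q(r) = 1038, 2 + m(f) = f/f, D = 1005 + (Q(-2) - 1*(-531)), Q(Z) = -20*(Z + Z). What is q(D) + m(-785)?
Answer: 1037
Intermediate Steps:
Q(Z) = -40*Z
D = 1616 (D = 1005 + (-40*(-2) - 1*(-531)) = 1005 + (80 + 531) = 1005 + 611 = 1616)
m(f) = -1 (m(f) = -2 + f/f = -2 + 1 = -1)
q(D) + m(-785) = 1038 - 1 = 1037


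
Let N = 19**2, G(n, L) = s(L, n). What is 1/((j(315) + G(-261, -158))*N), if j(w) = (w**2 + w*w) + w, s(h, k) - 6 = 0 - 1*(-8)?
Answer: 1/71759219 ≈ 1.3935e-8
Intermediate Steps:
s(h, k) = 14 (s(h, k) = 6 + (0 - 1*(-8)) = 6 + (0 + 8) = 6 + 8 = 14)
G(n, L) = 14
j(w) = w + 2*w**2 (j(w) = (w**2 + w**2) + w = 2*w**2 + w = w + 2*w**2)
N = 361
1/((j(315) + G(-261, -158))*N) = 1/((315*(1 + 2*315) + 14)*361) = (1/361)/(315*(1 + 630) + 14) = (1/361)/(315*631 + 14) = (1/361)/(198765 + 14) = (1/361)/198779 = (1/198779)*(1/361) = 1/71759219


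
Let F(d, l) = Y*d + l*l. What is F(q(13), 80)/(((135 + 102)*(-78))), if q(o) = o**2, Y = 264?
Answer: -25508/9243 ≈ -2.7597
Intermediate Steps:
F(d, l) = l**2 + 264*d (F(d, l) = 264*d + l*l = 264*d + l**2 = l**2 + 264*d)
F(q(13), 80)/(((135 + 102)*(-78))) = (80**2 + 264*13**2)/(((135 + 102)*(-78))) = (6400 + 264*169)/((237*(-78))) = (6400 + 44616)/(-18486) = 51016*(-1/18486) = -25508/9243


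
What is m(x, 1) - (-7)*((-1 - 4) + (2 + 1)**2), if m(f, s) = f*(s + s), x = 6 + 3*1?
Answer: 46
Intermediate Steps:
x = 9 (x = 6 + 3 = 9)
m(f, s) = 2*f*s (m(f, s) = f*(2*s) = 2*f*s)
m(x, 1) - (-7)*((-1 - 4) + (2 + 1)**2) = 2*9*1 - (-7)*((-1 - 4) + (2 + 1)**2) = 18 - (-7)*(-5 + 3**2) = 18 - (-7)*(-5 + 9) = 18 - (-7)*4 = 18 - 1*(-28) = 18 + 28 = 46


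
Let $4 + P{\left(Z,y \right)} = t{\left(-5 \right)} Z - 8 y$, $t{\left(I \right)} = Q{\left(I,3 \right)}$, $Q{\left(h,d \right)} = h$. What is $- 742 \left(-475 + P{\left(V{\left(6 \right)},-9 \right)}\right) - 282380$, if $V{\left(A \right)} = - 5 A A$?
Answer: $-648186$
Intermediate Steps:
$V{\left(A \right)} = - 5 A^{2}$
$t{\left(I \right)} = I$
$P{\left(Z,y \right)} = -4 - 8 y - 5 Z$ ($P{\left(Z,y \right)} = -4 - \left(5 Z + 8 y\right) = -4 - 8 y - 5 Z$)
$- 742 \left(-475 + P{\left(V{\left(6 \right)},-9 \right)}\right) - 282380 = - 742 \left(-475 - \left(-68 + 5 \left(-5\right) 6^{2}\right)\right) - 282380 = - 742 \left(-475 - \left(-68 + 5 \left(-5\right) 36\right)\right) - 282380 = - 742 \left(-475 - -968\right) - 282380 = - 742 \left(-475 + \left(-4 + 72 + 900\right)\right) - 282380 = - 742 \left(-475 + 968\right) - 282380 = \left(-742\right) 493 - 282380 = -365806 - 282380 = -648186$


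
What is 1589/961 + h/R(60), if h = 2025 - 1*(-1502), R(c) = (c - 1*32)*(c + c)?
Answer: 8728487/3228960 ≈ 2.7032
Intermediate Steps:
R(c) = 2*c*(-32 + c) (R(c) = (c - 32)*(2*c) = (-32 + c)*(2*c) = 2*c*(-32 + c))
h = 3527 (h = 2025 + 1502 = 3527)
1589/961 + h/R(60) = 1589/961 + 3527/((2*60*(-32 + 60))) = 1589*(1/961) + 3527/((2*60*28)) = 1589/961 + 3527/3360 = 8728487/3228960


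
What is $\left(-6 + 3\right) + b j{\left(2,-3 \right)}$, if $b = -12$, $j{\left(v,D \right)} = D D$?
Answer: $-111$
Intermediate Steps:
$j{\left(v,D \right)} = D^{2}$
$\left(-6 + 3\right) + b j{\left(2,-3 \right)} = \left(-6 + 3\right) - 12 \left(-3\right)^{2} = -3 - 108 = -111$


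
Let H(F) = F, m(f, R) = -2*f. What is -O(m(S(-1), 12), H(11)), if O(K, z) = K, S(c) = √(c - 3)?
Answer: 4*I ≈ 4.0*I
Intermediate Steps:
S(c) = √(-3 + c)
-O(m(S(-1), 12), H(11)) = -(-2)*√(-3 - 1) = -(-2)*√(-4) = -(-2)*2*I = -(-4)*I = 4*I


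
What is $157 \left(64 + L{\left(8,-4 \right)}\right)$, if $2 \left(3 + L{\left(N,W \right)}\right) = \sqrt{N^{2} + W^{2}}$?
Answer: $9577 + 314 \sqrt{5} \approx 10279.0$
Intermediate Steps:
$L{\left(N,W \right)} = -3 + \frac{\sqrt{N^{2} + W^{2}}}{2}$
$157 \left(64 + L{\left(8,-4 \right)}\right) = 157 \left(64 - \left(3 - \frac{\sqrt{8^{2} + \left(-4\right)^{2}}}{2}\right)\right) = 157 \left(64 - \left(3 - \frac{\sqrt{64 + 16}}{2}\right)\right) = 157 \left(64 - \left(3 - \frac{\sqrt{80}}{2}\right)\right) = 157 \left(64 - \left(3 - \frac{4 \sqrt{5}}{2}\right)\right) = 157 \left(64 - \left(3 - 2 \sqrt{5}\right)\right) = 157 \left(61 + 2 \sqrt{5}\right) = 9577 + 314 \sqrt{5}$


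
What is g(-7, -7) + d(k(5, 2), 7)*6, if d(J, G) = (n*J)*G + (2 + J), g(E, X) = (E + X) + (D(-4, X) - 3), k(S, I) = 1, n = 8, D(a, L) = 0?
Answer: 337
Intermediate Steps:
g(E, X) = -3 + E + X (g(E, X) = (E + X) + (0 - 3) = (E + X) - 3 = -3 + E + X)
d(J, G) = 2 + J + 8*G*J (d(J, G) = (8*J)*G + (2 + J) = 8*G*J + (2 + J) = 2 + J + 8*G*J)
g(-7, -7) + d(k(5, 2), 7)*6 = (-3 - 7 - 7) + (2 + 1 + 8*7*1)*6 = -17 + (2 + 1 + 56)*6 = -17 + 59*6 = -17 + 354 = 337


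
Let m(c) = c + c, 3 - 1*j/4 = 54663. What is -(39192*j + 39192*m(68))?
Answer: 8563608768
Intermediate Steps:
j = -218640 (j = 12 - 4*54663 = 12 - 218652 = -218640)
m(c) = 2*c
-(39192*j + 39192*m(68)) = -39192/(1/(2*68 - 218640)) = -39192/(1/(136 - 218640)) = -39192/(1/(-218504)) = -39192/(-1/218504) = -39192*(-218504) = 8563608768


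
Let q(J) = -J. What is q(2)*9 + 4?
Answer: -14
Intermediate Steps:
q(2)*9 + 4 = -1*2*9 + 4 = -2*9 + 4 = -18 + 4 = -14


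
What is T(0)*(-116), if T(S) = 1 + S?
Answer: -116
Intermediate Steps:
T(0)*(-116) = (1 + 0)*(-116) = 1*(-116) = -116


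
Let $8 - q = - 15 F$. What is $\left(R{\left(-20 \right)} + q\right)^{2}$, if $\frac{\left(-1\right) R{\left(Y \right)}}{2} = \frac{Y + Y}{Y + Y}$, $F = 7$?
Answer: $12321$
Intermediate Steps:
$q = 113$ ($q = 8 - \left(-15\right) 7 = 8 - -105 = 8 + 105 = 113$)
$R{\left(Y \right)} = -2$ ($R{\left(Y \right)} = - 2 \frac{Y + Y}{Y + Y} = - 2 \frac{2 Y}{2 Y} = - 2 \cdot 2 Y \frac{1}{2 Y} = \left(-2\right) 1 = -2$)
$\left(R{\left(-20 \right)} + q\right)^{2} = \left(-2 + 113\right)^{2} = 111^{2} = 12321$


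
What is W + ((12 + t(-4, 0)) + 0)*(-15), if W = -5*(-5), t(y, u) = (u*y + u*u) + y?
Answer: -95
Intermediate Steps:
t(y, u) = y + u² + u*y (t(y, u) = (u*y + u²) + y = (u² + u*y) + y = y + u² + u*y)
W = 25
W + ((12 + t(-4, 0)) + 0)*(-15) = 25 + ((12 + (-4 + 0² + 0*(-4))) + 0)*(-15) = 25 + ((12 + (-4 + 0 + 0)) + 0)*(-15) = 25 + ((12 - 4) + 0)*(-15) = 25 + (8 + 0)*(-15) = 25 + 8*(-15) = 25 - 120 = -95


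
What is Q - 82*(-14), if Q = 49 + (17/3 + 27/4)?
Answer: 14513/12 ≈ 1209.4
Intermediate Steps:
Q = 737/12 (Q = 49 + (17*(1/3) + 27*(1/4)) = 49 + (17/3 + 27/4) = 49 + 149/12 = 737/12 ≈ 61.417)
Q - 82*(-14) = 737/12 - 82*(-14) = 737/12 + 1148 = 14513/12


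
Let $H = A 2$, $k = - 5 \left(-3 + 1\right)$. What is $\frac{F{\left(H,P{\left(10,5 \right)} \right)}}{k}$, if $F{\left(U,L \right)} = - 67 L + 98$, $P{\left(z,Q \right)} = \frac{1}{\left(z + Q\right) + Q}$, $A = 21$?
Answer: $\frac{1893}{200} \approx 9.465$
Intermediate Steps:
$k = 10$ ($k = \left(-5\right) \left(-2\right) = 10$)
$H = 42$ ($H = 21 \cdot 2 = 42$)
$P{\left(z,Q \right)} = \frac{1}{z + 2 Q}$ ($P{\left(z,Q \right)} = \frac{1}{\left(Q + z\right) + Q} = \frac{1}{z + 2 Q}$)
$F{\left(U,L \right)} = 98 - 67 L$
$\frac{F{\left(H,P{\left(10,5 \right)} \right)}}{k} = \frac{98 - \frac{67}{10 + 2 \cdot 5}}{10} = \left(98 - \frac{67}{10 + 10}\right) \frac{1}{10} = \left(98 - \frac{67}{20}\right) \frac{1}{10} = \frac{1893}{20} \cdot \frac{1}{10} = \frac{1893}{200}$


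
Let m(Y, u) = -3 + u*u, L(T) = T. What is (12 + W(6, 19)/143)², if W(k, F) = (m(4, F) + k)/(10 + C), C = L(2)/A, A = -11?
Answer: 109561/729 ≈ 150.29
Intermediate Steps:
m(Y, u) = -3 + u²
C = -2/11 (C = 2/(-11) = 2*(-1/11) = -2/11 ≈ -0.18182)
W(k, F) = -11/36 + 11*k/108 + 11*F²/108 (W(k, F) = ((-3 + F²) + k)/(10 - 2/11) = (-3 + k + F²)/(108/11) = (-3 + k + F²)*(11/108) = -11/36 + 11*k/108 + 11*F²/108)
(12 + W(6, 19)/143)² = (12 + (-11/36 + (11/108)*6 + (11/108)*19²)/143)² = (12 + (-11/36 + 11/18 + (11/108)*361)*(1/143))² = (12 + (-11/36 + 11/18 + 3971/108)*(1/143))² = (12 + (1001/27)*(1/143))² = (12 + 7/27)² = (331/27)² = 109561/729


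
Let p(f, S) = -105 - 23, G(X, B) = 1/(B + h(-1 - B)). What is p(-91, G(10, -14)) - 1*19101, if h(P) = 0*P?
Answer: -19229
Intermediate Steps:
h(P) = 0
G(X, B) = 1/B (G(X, B) = 1/(B + 0) = 1/B)
p(f, S) = -128
p(-91, G(10, -14)) - 1*19101 = -128 - 1*19101 = -128 - 19101 = -19229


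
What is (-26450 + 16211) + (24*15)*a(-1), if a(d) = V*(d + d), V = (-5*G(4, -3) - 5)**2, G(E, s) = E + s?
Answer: -82239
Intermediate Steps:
V = 100 (V = (-5*(4 - 3) - 5)**2 = (-5*1 - 5)**2 = (-5 - 5)**2 = (-10)**2 = 100)
a(d) = 200*d (a(d) = 100*(d + d) = 100*(2*d) = 200*d)
(-26450 + 16211) + (24*15)*a(-1) = (-26450 + 16211) + (24*15)*(200*(-1)) = -10239 + 360*(-200) = -10239 - 72000 = -82239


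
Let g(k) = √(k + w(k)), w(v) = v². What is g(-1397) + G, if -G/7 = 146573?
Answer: -1026011 + 2*√487553 ≈ -1.0246e+6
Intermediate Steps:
G = -1026011 (G = -7*146573 = -1026011)
g(k) = √(k + k²)
g(-1397) + G = √(-1397*(1 - 1397)) - 1026011 = √(-1397*(-1396)) - 1026011 = √1950212 - 1026011 = 2*√487553 - 1026011 = -1026011 + 2*√487553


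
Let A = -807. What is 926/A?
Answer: -926/807 ≈ -1.1475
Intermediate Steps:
926/A = 926/(-807) = 926*(-1/807) = -926/807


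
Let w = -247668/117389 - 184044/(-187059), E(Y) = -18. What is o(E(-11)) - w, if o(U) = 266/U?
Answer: -899329628273/65876006853 ≈ -13.652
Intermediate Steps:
w = -8241262432/7319556317 (w = -247668*1/117389 - 184044*(-1/187059) = -247668/117389 + 61348/62353 = -8241262432/7319556317 ≈ -1.1259)
o(E(-11)) - w = 266/(-18) - 1*(-8241262432/7319556317) = 266*(-1/18) + 8241262432/7319556317 = -133/9 + 8241262432/7319556317 = -899329628273/65876006853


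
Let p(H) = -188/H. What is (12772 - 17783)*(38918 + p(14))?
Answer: -1364655652/7 ≈ -1.9495e+8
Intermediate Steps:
(12772 - 17783)*(38918 + p(14)) = (12772 - 17783)*(38918 - 188/14) = -5011*(38918 - 188*1/14) = -5011*(38918 - 94/7) = -5011*272332/7 = -1364655652/7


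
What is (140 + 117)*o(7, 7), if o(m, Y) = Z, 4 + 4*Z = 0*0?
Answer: -257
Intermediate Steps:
Z = -1 (Z = -1 + (0*0)/4 = -1 + (¼)*0 = -1 + 0 = -1)
o(m, Y) = -1
(140 + 117)*o(7, 7) = (140 + 117)*(-1) = 257*(-1) = -257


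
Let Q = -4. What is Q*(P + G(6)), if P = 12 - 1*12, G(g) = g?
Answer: -24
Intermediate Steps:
P = 0 (P = 12 - 12 = 0)
Q*(P + G(6)) = -4*(0 + 6) = -4*6 = -24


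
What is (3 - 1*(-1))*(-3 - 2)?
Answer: -20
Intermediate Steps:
(3 - 1*(-1))*(-3 - 2) = (3 + 1)*(-5) = 4*(-5) = -20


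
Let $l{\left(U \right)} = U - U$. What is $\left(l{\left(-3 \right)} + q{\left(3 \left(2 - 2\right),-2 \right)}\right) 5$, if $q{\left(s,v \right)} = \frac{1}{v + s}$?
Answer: $- \frac{5}{2} \approx -2.5$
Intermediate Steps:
$q{\left(s,v \right)} = \frac{1}{s + v}$
$l{\left(U \right)} = 0$
$\left(l{\left(-3 \right)} + q{\left(3 \left(2 - 2\right),-2 \right)}\right) 5 = \left(0 + \frac{1}{3 \left(2 - 2\right) - 2}\right) 5 = \left(0 + \frac{1}{3 \cdot 0 - 2}\right) 5 = \left(0 + \frac{1}{0 - 2}\right) 5 = \left(0 + \frac{1}{-2}\right) 5 = \left(0 - \frac{1}{2}\right) 5 = \left(- \frac{1}{2}\right) 5 = - \frac{5}{2}$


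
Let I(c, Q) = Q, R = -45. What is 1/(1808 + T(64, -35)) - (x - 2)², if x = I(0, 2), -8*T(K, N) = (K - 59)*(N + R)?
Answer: 1/1858 ≈ 0.00053821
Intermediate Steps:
T(K, N) = -(-59 + K)*(-45 + N)/8 (T(K, N) = -(K - 59)*(N - 45)/8 = -(-59 + K)*(-45 + N)/8)
x = 2
1/(1808 + T(64, -35)) - (x - 2)² = 1/(1808 + (-2655/8 + (45/8)*64 + (59/8)*(-35) - ⅛*64*(-35))) - (2 - 2)² = 1/(1808 + (-2655/8 + 360 - 2065/8 + 280)) - 1*0² = 1/(1808 + 50) - 1*0 = 1/1858 + 0 = 1/1858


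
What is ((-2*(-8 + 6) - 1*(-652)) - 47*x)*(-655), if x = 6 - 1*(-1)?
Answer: -214185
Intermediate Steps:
x = 7 (x = 6 + 1 = 7)
((-2*(-8 + 6) - 1*(-652)) - 47*x)*(-655) = ((-2*(-8 + 6) - 1*(-652)) - 47*7)*(-655) = ((-2*(-2) + 652) - 329)*(-655) = ((4 + 652) - 329)*(-655) = (656 - 329)*(-655) = 327*(-655) = -214185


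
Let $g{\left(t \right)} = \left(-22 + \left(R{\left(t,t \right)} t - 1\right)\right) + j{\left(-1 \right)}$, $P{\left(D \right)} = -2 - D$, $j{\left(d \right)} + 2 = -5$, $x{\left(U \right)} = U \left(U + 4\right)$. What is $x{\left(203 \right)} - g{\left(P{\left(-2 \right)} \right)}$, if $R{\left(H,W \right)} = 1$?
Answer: $42051$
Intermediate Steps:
$x{\left(U \right)} = U \left(4 + U\right)$
$j{\left(d \right)} = -7$ ($j{\left(d \right)} = -2 - 5 = -7$)
$g{\left(t \right)} = -30 + t$ ($g{\left(t \right)} = \left(-22 + \left(1 t - 1\right)\right) - 7 = \left(-22 + \left(t - 1\right)\right) - 7 = \left(-22 + \left(-1 + t\right)\right) - 7 = \left(-23 + t\right) - 7 = -30 + t$)
$x{\left(203 \right)} - g{\left(P{\left(-2 \right)} \right)} = 203 \left(4 + 203\right) - \left(-30 - 0\right) = 203 \cdot 207 - \left(-30 + \left(-2 + 2\right)\right) = 42021 - \left(-30 + 0\right) = 42021 - -30 = 42021 + 30 = 42051$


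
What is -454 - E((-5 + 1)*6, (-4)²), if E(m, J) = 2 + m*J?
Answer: -72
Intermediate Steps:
E(m, J) = 2 + J*m
-454 - E((-5 + 1)*6, (-4)²) = -454 - (2 + (-4)²*((-5 + 1)*6)) = -454 - (2 + 16*(-4*6)) = -454 - (2 + 16*(-24)) = -454 - (2 - 384) = -454 - 1*(-382) = -454 + 382 = -72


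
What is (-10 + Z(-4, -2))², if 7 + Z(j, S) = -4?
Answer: 441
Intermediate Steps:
Z(j, S) = -11 (Z(j, S) = -7 - 4 = -11)
(-10 + Z(-4, -2))² = (-10 - 11)² = (-21)² = 441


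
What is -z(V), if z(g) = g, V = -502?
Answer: 502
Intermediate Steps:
-z(V) = -1*(-502) = 502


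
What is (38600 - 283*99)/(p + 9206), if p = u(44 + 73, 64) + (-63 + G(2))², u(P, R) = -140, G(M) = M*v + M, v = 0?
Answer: 557/673 ≈ 0.82764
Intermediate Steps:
G(M) = M (G(M) = M*0 + M = 0 + M = M)
p = 3581 (p = -140 + (-63 + 2)² = -140 + (-61)² = -140 + 3721 = 3581)
(38600 - 283*99)/(p + 9206) = (38600 - 283*99)/(3581 + 9206) = (38600 - 28017)/12787 = 10583*(1/12787) = 557/673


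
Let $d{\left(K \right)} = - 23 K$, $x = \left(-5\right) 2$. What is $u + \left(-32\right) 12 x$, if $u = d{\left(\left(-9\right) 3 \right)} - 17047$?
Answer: $-12586$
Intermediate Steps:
$x = -10$
$u = -16426$ ($u = - 23 \left(\left(-9\right) 3\right) - 17047 = \left(-23\right) \left(-27\right) - 17047 = 621 - 17047 = -16426$)
$u + \left(-32\right) 12 x = -16426 + \left(-32\right) 12 \left(-10\right) = -16426 - -3840 = -16426 + 3840 = -12586$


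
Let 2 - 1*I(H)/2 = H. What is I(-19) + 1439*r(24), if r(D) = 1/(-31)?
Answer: -137/31 ≈ -4.4194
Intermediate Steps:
r(D) = -1/31
I(H) = 4 - 2*H
I(-19) + 1439*r(24) = (4 - 2*(-19)) + 1439*(-1/31) = (4 + 38) - 1439/31 = 42 - 1439/31 = -137/31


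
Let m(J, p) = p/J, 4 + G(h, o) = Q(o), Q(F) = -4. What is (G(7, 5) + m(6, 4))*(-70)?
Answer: 1540/3 ≈ 513.33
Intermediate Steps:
G(h, o) = -8 (G(h, o) = -4 - 4 = -8)
(G(7, 5) + m(6, 4))*(-70) = (-8 + 4/6)*(-70) = (-8 + 4*(⅙))*(-70) = (-8 + ⅔)*(-70) = -22/3*(-70) = 1540/3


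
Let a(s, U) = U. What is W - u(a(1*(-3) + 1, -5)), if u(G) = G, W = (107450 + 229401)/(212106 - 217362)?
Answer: -310571/5256 ≈ -59.089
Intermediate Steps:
W = -336851/5256 (W = 336851/(-5256) = 336851*(-1/5256) = -336851/5256 ≈ -64.089)
W - u(a(1*(-3) + 1, -5)) = -336851/5256 - 1*(-5) = -336851/5256 + 5 = -310571/5256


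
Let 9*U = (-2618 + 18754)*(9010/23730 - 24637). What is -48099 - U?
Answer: 942326876857/21357 ≈ 4.4123e+7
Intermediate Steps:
U = -943354127200/21357 (U = ((-2618 + 18754)*(9010/23730 - 24637))/9 = (16136*(9010*(1/23730) - 24637))/9 = (16136*(901/2373 - 24637))/9 = (16136*(-58462700/2373))/9 = (1/9)*(-943354127200/2373) = -943354127200/21357 ≈ -4.4171e+7)
-48099 - U = -48099 - 1*(-943354127200/21357) = -48099 + 943354127200/21357 = 942326876857/21357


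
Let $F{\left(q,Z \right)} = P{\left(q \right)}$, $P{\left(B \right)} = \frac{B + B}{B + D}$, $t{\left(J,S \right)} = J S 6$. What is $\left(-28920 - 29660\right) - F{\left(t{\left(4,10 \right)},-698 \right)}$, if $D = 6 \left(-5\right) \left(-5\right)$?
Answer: $- \frac{761556}{13} \approx -58581.0$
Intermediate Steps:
$D = 150$ ($D = \left(-30\right) \left(-5\right) = 150$)
$t{\left(J,S \right)} = 6 J S$
$P{\left(B \right)} = \frac{2 B}{150 + B}$ ($P{\left(B \right)} = \frac{B + B}{B + 150} = \frac{2 B}{150 + B}$)
$F{\left(q,Z \right)} = \frac{2 q}{150 + q}$
$\left(-28920 - 29660\right) - F{\left(t{\left(4,10 \right)},-698 \right)} = \left(-28920 - 29660\right) - \frac{2 \cdot 6 \cdot 4 \cdot 10}{150 + 6 \cdot 4 \cdot 10} = -58580 - 2 \cdot 240 \frac{1}{150 + 240} = -58580 - 2 \cdot 240 \cdot \frac{1}{390} = -58580 - \frac{16}{13} = - \frac{761556}{13}$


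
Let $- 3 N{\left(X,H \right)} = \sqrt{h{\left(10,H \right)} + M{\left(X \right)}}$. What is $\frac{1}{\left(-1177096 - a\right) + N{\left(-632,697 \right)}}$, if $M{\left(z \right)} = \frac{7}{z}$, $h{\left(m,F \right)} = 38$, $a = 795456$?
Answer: $- \frac{3739958592}{7377262800558781} + \frac{2 \sqrt{3793422}}{7377262800558781} \approx -5.0696 \cdot 10^{-7}$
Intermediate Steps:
$N{\left(X,H \right)} = - \frac{\sqrt{38 + \frac{7}{X}}}{3}$
$\frac{1}{\left(-1177096 - a\right) + N{\left(-632,697 \right)}} = \frac{1}{\left(-1177096 - 795456\right) - \frac{\sqrt{38 + \frac{7}{-632}}}{3}} = \frac{1}{\left(-1177096 - 795456\right) - \frac{\sqrt{38 + 7 \left(- \frac{1}{632}\right)}}{3}} = \frac{1}{-1972552 - \frac{\sqrt{38 - \frac{7}{632}}}{3}} = \frac{1}{-1972552 - \frac{\sqrt{\frac{24009}{632}}}{3}} = \frac{1}{-1972552 - \frac{\frac{1}{316} \sqrt{3793422}}{3}} = \frac{1}{-1972552 - \frac{\sqrt{3793422}}{948}}$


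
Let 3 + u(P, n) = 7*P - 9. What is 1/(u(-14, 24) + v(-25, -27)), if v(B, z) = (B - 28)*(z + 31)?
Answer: -1/322 ≈ -0.0031056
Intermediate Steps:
v(B, z) = (-28 + B)*(31 + z)
u(P, n) = -12 + 7*P (u(P, n) = -3 + (7*P - 9) = -3 + (-9 + 7*P) = -12 + 7*P)
1/(u(-14, 24) + v(-25, -27)) = 1/((-12 + 7*(-14)) + (-868 - 28*(-27) + 31*(-25) - 25*(-27))) = 1/((-12 - 98) + (-868 + 756 - 775 + 675)) = 1/(-110 - 212) = 1/(-322) = -1/322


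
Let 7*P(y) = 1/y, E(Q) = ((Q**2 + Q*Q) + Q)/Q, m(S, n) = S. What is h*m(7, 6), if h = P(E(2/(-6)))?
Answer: 3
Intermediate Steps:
E(Q) = (Q + 2*Q**2)/Q (E(Q) = ((Q**2 + Q**2) + Q)/Q = (2*Q**2 + Q)/Q = (Q + 2*Q**2)/Q)
P(y) = 1/(7*y)
h = 3/7 (h = 1/(7*(1 + 2*(2/(-6)))) = 1/(7*(1 + 2*(2*(-1/6)))) = 1/(7*(1 + 2*(-1/3))) = 1/(7*(1 - 2/3)) = 1/(7*(1/3)) = (1/7)*3 = 3/7 ≈ 0.42857)
h*m(7, 6) = (3/7)*7 = 3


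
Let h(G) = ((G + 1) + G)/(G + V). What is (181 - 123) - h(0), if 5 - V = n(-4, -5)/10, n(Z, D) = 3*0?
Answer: 289/5 ≈ 57.800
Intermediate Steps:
n(Z, D) = 0
V = 5 (V = 5 - 0/10 = 5 - 1*0 = 5 + 0 = 5)
h(G) = (1 + 2*G)/(5 + G) (h(G) = ((G + 1) + G)/(G + 5) = ((1 + G) + G)/(5 + G) = (1 + 2*G)/(5 + G))
(181 - 123) - h(0) = (181 - 123) - (1 + 2*0)/(5 + 0) = 58 - (1 + 0)/5 = 58 - 1/5 = 289/5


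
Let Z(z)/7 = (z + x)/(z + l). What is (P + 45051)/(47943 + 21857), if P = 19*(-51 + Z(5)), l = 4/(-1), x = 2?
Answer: 45013/69800 ≈ 0.64489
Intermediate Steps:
l = -4 (l = 4*(-1) = -4)
Z(z) = 7*(2 + z)/(-4 + z) (Z(z) = 7*((z + 2)/(z - 4)) = 7*((2 + z)/(-4 + z)) = 7*(2 + z)/(-4 + z))
P = -38 (P = 19*(-51 + 7*(2 + 5)/(-4 + 5)) = 19*(-51 + 7*7/1) = 19*(-51 + 7*1*7) = 19*(-51 + 49) = 19*(-2) = -38)
(P + 45051)/(47943 + 21857) = (-38 + 45051)/(47943 + 21857) = 45013/69800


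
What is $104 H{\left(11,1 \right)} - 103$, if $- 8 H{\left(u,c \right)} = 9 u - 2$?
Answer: $-1364$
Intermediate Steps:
$H{\left(u,c \right)} = \frac{1}{4} - \frac{9 u}{8}$ ($H{\left(u,c \right)} = - \frac{9 u - 2}{8} = - \frac{-2 + 9 u}{8} = \frac{1}{4} - \frac{9 u}{8}$)
$104 H{\left(11,1 \right)} - 103 = 104 \left(\frac{1}{4} - \frac{99}{8}\right) - 103 = 104 \left(- \frac{97}{8}\right) - 103 = -1261 - 103 = -1364$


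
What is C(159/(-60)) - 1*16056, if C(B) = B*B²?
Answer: -128596877/8000 ≈ -16075.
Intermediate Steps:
C(B) = B³
C(159/(-60)) - 1*16056 = (159/(-60))³ - 1*16056 = (159*(-1/60))³ - 16056 = (-53/20)³ - 16056 = -148877/8000 - 16056 = -128596877/8000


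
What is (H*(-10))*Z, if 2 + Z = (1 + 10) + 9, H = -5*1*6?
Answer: 5400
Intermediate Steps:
H = -30 (H = -5*6 = -30)
Z = 18 (Z = -2 + ((1 + 10) + 9) = -2 + (11 + 9) = -2 + 20 = 18)
(H*(-10))*Z = -30*(-10)*18 = 300*18 = 5400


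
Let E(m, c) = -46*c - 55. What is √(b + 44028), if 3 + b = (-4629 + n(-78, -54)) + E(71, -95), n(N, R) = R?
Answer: √43657 ≈ 208.94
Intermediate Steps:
E(m, c) = -55 - 46*c
b = -371 (b = -3 + ((-4629 - 54) + (-55 - 46*(-95))) = -3 + (-4683 + (-55 + 4370)) = -3 + (-4683 + 4315) = -3 - 368 = -371)
√(b + 44028) = √(-371 + 44028) = √43657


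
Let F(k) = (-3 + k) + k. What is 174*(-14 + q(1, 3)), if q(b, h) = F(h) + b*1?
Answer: -1740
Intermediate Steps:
F(k) = -3 + 2*k
q(b, h) = -3 + b + 2*h (q(b, h) = (-3 + 2*h) + b*1 = (-3 + 2*h) + b = -3 + b + 2*h)
174*(-14 + q(1, 3)) = 174*(-14 + (-3 + 1 + 2*3)) = 174*(-14 + (-3 + 1 + 6)) = 174*(-14 + 4) = 174*(-10) = -1740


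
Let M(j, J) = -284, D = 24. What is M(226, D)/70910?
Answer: -142/35455 ≈ -0.0040051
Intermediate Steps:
M(226, D)/70910 = -284/70910 = -284*1/70910 = -142/35455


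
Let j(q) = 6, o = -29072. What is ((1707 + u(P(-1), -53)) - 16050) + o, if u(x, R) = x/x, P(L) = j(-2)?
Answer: -43414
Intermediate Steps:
P(L) = 6
u(x, R) = 1
((1707 + u(P(-1), -53)) - 16050) + o = ((1707 + 1) - 16050) - 29072 = (1708 - 16050) - 29072 = -14342 - 29072 = -43414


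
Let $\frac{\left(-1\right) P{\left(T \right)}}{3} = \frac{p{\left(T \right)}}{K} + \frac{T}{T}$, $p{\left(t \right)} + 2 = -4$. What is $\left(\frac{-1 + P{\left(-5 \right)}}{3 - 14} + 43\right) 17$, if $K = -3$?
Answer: $\frac{8211}{11} \approx 746.45$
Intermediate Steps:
$p{\left(t \right)} = -6$ ($p{\left(t \right)} = -2 - 4 = -6$)
$P{\left(T \right)} = -9$ ($P{\left(T \right)} = - 3 \left(- \frac{6}{-3} + \frac{T}{T}\right) = - 3 \left(\left(-6\right) \left(- \frac{1}{3}\right) + 1\right) = - 3 \left(2 + 1\right) = \left(-3\right) 3 = -9$)
$\left(\frac{-1 + P{\left(-5 \right)}}{3 - 14} + 43\right) 17 = \left(\frac{-1 - 9}{3 - 14} + 43\right) 17 = \left(- \frac{10}{-11} + 43\right) 17 = \left(\left(-10\right) \left(- \frac{1}{11}\right) + 43\right) 17 = \left(\frac{10}{11} + 43\right) 17 = \frac{483}{11} \cdot 17 = \frac{8211}{11}$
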